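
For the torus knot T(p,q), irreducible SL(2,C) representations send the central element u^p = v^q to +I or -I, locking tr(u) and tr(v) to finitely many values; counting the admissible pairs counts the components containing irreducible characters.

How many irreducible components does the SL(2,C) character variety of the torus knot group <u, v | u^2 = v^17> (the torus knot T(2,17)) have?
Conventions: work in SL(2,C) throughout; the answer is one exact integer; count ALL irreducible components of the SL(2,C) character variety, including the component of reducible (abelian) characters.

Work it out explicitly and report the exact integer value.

9

Gamma = < u, v | u^2 = v^17 > (torus knot T(2,17)); the central element u^2 = v^17 acts as +I or -I in any irreducible SL(2,C) representation.
So on each irreducible component the traces are pinned: tr(u) = 2*cos(pi*alpha/2) with 1 <= alpha <= 1, tr(v) = 2*cos(pi*beta/17) with 1 <= beta <= 16.
The two central values (-1)^alpha I and (-1)^beta I must be the same matrix, so alpha and beta share a parity.
Enumerate parity-matched pairs: 1*8 odd-odd plus 0*8 even-even gives 8.
components with irreducible characters: 8; plus the single component of reducible (abelian) characters: total 9.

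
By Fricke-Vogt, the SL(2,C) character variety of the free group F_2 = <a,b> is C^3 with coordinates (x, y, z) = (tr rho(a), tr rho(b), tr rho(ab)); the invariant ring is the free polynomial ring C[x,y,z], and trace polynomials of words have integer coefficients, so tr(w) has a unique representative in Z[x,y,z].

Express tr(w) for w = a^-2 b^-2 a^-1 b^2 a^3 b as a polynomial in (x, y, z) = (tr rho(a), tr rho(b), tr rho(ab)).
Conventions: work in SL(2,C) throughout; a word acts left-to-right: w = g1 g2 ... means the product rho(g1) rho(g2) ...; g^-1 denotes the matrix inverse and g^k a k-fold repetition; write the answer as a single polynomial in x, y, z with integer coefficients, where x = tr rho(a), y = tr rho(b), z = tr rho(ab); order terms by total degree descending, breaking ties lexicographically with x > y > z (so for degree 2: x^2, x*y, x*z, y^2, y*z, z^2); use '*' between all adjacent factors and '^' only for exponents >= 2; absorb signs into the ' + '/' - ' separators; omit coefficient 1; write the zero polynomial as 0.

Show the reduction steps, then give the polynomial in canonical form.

and tr(b^2 a) = tr(b)*tr(a b) - tr(a)   [square of b] = y*z - x
and tr(b^2) = tr(b)*tr(b) - tr(1)   [square of b] = y^2 - 2
tr(a^2 b^2) = tr(a)*tr(b^2 a) - tr(b^2)   [square of a] = x*y*z - x^2 - y^2 + 2
and tr(a^2 b) = tr(a)*tr(b a) - tr(b)   [square of a] = x*z - y
and tr(b^3 a^2) = tr(b)*tr(a^2 b^2) - tr(a^2 b)   [square of b] = x*y^2*z - x^2*y - y^3 - x*z + 3*y
tr(b^3 a) = tr(b)*tr(b a b) - tr(b a)   [square of b] = y^2*z - x*y - z
tr(b^2 a^3 b) = tr(a)*tr(b^3 a^2) - tr(b^3 a)   [square of a] = x^2*y^2*z - x^3*y - x*y^3 - x^2*z - y^2*z + 4*x*y + z
and tr(a b a b) = tr(b a)*tr(b a) - tr(1)   [split at a repeated b] = z^2 - 2
tr(b^2 a b a) = tr(b)*tr(a b a b) - tr(a b a)   [square of b] = y*z^2 - x*z - y
next, tr(a^2 b^2 a b) = tr(a)*tr(b^2 a b a) - tr(b^2 a b)   [square of a] = x*y*z^2 - x^2*z - y^2*z + z
and tr(a^2 b^2 a) = tr(a)*tr(b^2 a^2) - tr(b^2 a)   [square of a] = x^2*y*z - x^3 - x*y^2 - y*z + 3*x
next, tr(b^2 a b^2 a^2) = tr(b)*tr(a^2 b^2 a b) - tr(a^2 b^2 a)   [square of b] = x*y^2*z^2 - 2*x^2*y*z - y^3*z + x^3 + x*y^2 + 2*y*z - 3*x
next, tr(b^2 a b^2 a) = tr(b)*tr(a b^2 a b) - tr(a b^2 a)   [square of b] = y^2*z^2 - 2*x*y*z + x^2 - 2
and tr(b a b^2 a^3 b) = tr(a)*tr(b^2 a b^2 a^2) - tr(b^2 a b^2 a)   [square of a] = x^2*y^2*z^2 - 2*x^3*y*z - x*y^3*z + x^4 + x^2*y^2 - y^2*z^2 + 4*x*y*z - 4*x^2 + 2
tr(b a b a b a) = tr(a b)*tr(a b a b) - tr(a^-1 b^-1)   [split at a repeated a] = z^3 - 3*z
and tr(b a b a b a^2) = tr(a)*tr(b a b a b a) - tr(b a b a b)   [square of a] = x*z^3 - y*z^2 - 2*x*z + y
tr(a^3 b a b a b) = tr(a)*tr(b a b a b a^2) - tr(b a b a b a)   [square of a] = x^2*z^3 - x*y*z^2 - 2*x^2*z - z^3 + x*y + 3*z
tr(b a b a^2) = tr(a)*tr(b a b a) - tr(b a b)   [square of a] = x*z^2 - y*z - x
next, tr(a b a b a^2) = tr(a)*tr(b a b a^2) - tr(b a b a)   [square of a] = x^2*z^2 - x*y*z - x^2 - z^2 + 2
tr(a^3 b a b a) = tr(a)*tr(a b a b a^2) - tr(a b a b a)   [square of a] = x^3*z^2 - x^2*y*z - x^3 - 2*x*z^2 + y*z + 3*x
next, tr(b a b^2 a^3 b a) = tr(b)*tr(a^3 b a b a b) - tr(a^3 b a b a)   [square of b] = x^2*y*z^3 - x^3*z^2 - x*y^2*z^2 - x^2*y*z - y*z^3 + x^3 + x*y^2 + 2*x*z^2 + 2*y*z - 3*x
tr(a b^2 a^3 b a^-1 b) = tr(b a b^2 a^3 b)*tr(a) - tr(b a b^2 a^3 b a)   [inverse elimination on a] = x^3*y^2*z^2 - 2*x^4*y*z - x^2*y^3*z - x^2*y*z^3 + x^5 + x^3*y^2 + x^3*z^2 + 5*x^2*y*z + y*z^3 - 5*x^3 - x*y^2 - 2*x*z^2 - 2*y*z + 5*x
tr(a b^2 a^3 b a^-1 b^-1) = tr(a b^2 a^3 b a^-1)*tr(b) - tr(a b^2 a^3 b a^-1 b)   [inverse elimination on b] = -x^3*y^2*z^2 + 2*x^4*y*z + 2*x^2*y^3*z + x^2*y*z^3 - x^5 - 2*x^3*y^2 - x^3*z^2 - x*y^4 - 6*x^2*y*z - y^3*z - y*z^3 + 5*x^3 + 5*x*y^2 + 2*x*z^2 + 3*y*z - 5*x
and tr(b^-2 a b^2 a^3 b a^-1) = tr(a b^2 a^3 b a^-1 b^-1)*tr(b) - tr(a b^2 a^3 b a^-1)   [inverse elimination on b] = -x^3*y^3*z^2 + 2*x^4*y^2*z + 2*x^2*y^4*z + x^2*y^2*z^3 - x^5*y - 2*x^3*y^3 - x^3*y*z^2 - x*y^5 - 7*x^2*y^2*z - y^4*z - y^2*z^3 + 6*x^3*y + 6*x*y^3 + 2*x*y*z^2 + x^2*z + 4*y^2*z - 9*x*y - z
and tr(a b^2 a^3) = tr(a)*tr(a b^2 a^2) - tr(a b^2 a)   [square of a] = x^3*y*z - x^4 - x^2*y^2 - 2*x*y*z + 4*x^2 + y^2 - 2
next, tr(a^2 b a) = tr(a)*tr(b a^2) - tr(b a)   [square of a] = x^2*z - x*y - z
and tr(b a b^2 a^2) = tr(b)*tr(a^2 b a b) - tr(a^2 b a)   [square of b] = x*y*z^2 - x^2*z - y^2*z + z
tr(a b^2 a^3 b) = tr(a)*tr(b a b^2 a^2) - tr(b a b^2 a)   [square of a] = x^2*y*z^2 - x^3*z - x*y^2*z - y*z^2 + 2*x*z + y
next, tr(b^-1 a b^2 a^3) = tr(a b^2 a^3)*tr(b) - tr(a b^2 a^3 b)   [inverse elimination on b] = x^3*y^2*z - x^4*y - x^2*y^3 - x^2*y*z^2 + x^3*z - x*y^2*z + 4*x^2*y + y^3 + y*z^2 - 2*x*z - 3*y
tr(b^2 a^3 b a^-2 b^-2 a) = tr(b^-2 a b^2 a^3 b a^-1)*tr(a) - tr(b^-2 a b^2 a^3 b)   [inverse elimination on a] = -x^4*y^3*z^2 + 2*x^5*y^2*z + 2*x^3*y^4*z + x^3*y^2*z^3 - x^6*y - 2*x^4*y^3 - x^4*y*z^2 - x^2*y^5 - 8*x^3*y^2*z - x*y^4*z - x*y^2*z^3 + 7*x^4*y + 7*x^2*y^3 + 3*x^2*y*z^2 + 5*x*y^2*z - 13*x^2*y - y^3 - y*z^2 + x*z + 3*y
and tr(a^-2 b^-2 a^-1 b^2 a^3 b) = tr(b^2 a^3 b a^-2 b^-2)*tr(a) - tr(b^2 a^3 b a^-2 b^-2 a)   [inverse elimination on a] = x^4*y^3*z^2 - 2*x^5*y^2*z - 2*x^3*y^4*z - x^3*y^2*z^3 + x^6*y + 2*x^4*y^3 + x^4*y*z^2 + x^2*y^5 + 8*x^3*y^2*z + x*y^4*z + x*y^2*z^3 - 7*x^4*y - 7*x^2*y^3 - 3*x^2*y*z^2 - 5*x*y^2*z + 13*x^2*y + y^3 + y*z^2 - 3*y

x^4*y^3*z^2 - 2*x^5*y^2*z - 2*x^3*y^4*z - x^3*y^2*z^3 + x^6*y + 2*x^4*y^3 + x^4*y*z^2 + x^2*y^5 + 8*x^3*y^2*z + x*y^4*z + x*y^2*z^3 - 7*x^4*y - 7*x^2*y^3 - 3*x^2*y*z^2 - 5*x*y^2*z + 13*x^2*y + y^3 + y*z^2 - 3*y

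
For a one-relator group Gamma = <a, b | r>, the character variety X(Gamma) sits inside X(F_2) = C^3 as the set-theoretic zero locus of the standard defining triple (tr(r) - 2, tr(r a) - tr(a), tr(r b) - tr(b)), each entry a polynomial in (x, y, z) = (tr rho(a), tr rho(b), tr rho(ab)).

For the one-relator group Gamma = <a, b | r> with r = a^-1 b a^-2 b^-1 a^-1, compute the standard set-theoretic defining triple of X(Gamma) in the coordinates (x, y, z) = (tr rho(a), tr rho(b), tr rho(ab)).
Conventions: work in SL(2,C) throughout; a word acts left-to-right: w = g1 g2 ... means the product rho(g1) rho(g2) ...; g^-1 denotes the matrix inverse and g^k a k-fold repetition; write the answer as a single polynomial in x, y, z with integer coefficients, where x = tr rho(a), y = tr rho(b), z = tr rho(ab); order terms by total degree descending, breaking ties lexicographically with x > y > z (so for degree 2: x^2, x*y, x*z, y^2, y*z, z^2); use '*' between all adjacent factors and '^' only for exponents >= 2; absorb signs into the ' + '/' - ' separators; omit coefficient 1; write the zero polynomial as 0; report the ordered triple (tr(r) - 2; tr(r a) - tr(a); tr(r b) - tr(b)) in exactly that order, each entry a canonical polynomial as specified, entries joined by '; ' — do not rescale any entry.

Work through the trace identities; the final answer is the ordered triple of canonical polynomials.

trace(a^-1) = trace(a) = x
trace(a^-2) = trace(a^-1) * trace(a) - trace(1) = x^2 - 2
apply: trace(a b a) = trace(a) * trace(b a) - trace(b) = x*z - y
trace(a b a b) = trace(b a) * trace(b a) - trace(1) = z^2 - 2
trace(b^-1 a b a) = trace(a b a) * trace(b) - trace(a b a b) = x*y*z - y^2 - z^2 + 2
trace(a^-1 b^-1 a b) = trace(b^-1 a b) * trace(a) - trace(b^-1 a b a) = -x*y*z + x^2 + y^2 + z^2 - 2
trace(b a^-2 b^-1 a) = trace(a^-1 b^-1 a b) * trace(a) - trace(a^-1 b^-1 a b a) = -x^2*y*z + x^3 + x*y^2 + x*z^2 - 3*x
use: trace(b a^-2 b^-1 a^-1) = trace(b a^-2 b^-1) * trace(a) - trace(b a^-2 b^-1 a) = x^2*y*z - x*y^2 - x*z^2 + x
trace(a^-1 b a^-2 b^-1 a^-1) = trace(b a^-2 b^-1 a^-1) * trace(a) - trace(b a^-2 b^-1) = x^3*y*z - x^2*y^2 - x^2*z^2 + 2
apply: trace(b a^-1) = trace(b) * trace(a) - trace(b a) = x*y - z
use: trace(b^2 a) = trace(b) * trace(a b) - trace(a) = y*z - x
trace(b^2) = trace(b) * trace(b) - trace(1) = y^2 - 2
trace(a b^2 a) = trace(a) * trace(b^2 a) - trace(b^2) = x*y*z - x^2 - y^2 + 2
trace(a b^2 a b) = trace(b) * trace(a b a b) - trace(a b a) = y*z^2 - x*z - y
trace(b^-1 a b^2 a) = trace(a b^2 a) * trace(b) - trace(a b^2 a b) = x*y^2*z - x^2*y - y^3 - y*z^2 + x*z + 3*y
apply: trace(b^2 a^-1 b^-1 a) = trace(b^-1 a b^2) * trace(a) - trace(b^-1 a b^2 a) = -x*y^2*z + x^2*y + y^3 + y*z^2 - 3*y
trace(b a^-1 b^-1 a^-1 b) = trace(b^2 a^-1 b^-1) * trace(a) - trace(b^2 a^-1 b^-1 a) = x*y^2*z - y^3 - y*z^2 - x*z + 3*y
trace(a b a b a) = trace(a) * trace(b a b a) - trace(b a b) = x*z^2 - y*z - x
use: trace(a b a b a b) = trace(b a b a) * trace(b a) - trace(a b) = z^3 - 3*z
use: trace(b a b a b^-1 a) = trace(a b a b a) * trace(b) - trace(a b a b a b) = x*y*z^2 - y^2*z - z^3 - x*y + 3*z
trace(b^-1 a^-1 b a b a) = trace(b a b a b^-1) * trace(a) - trace(b a b a b^-1 a) = -x*y*z^2 + x^2*z + y^2*z + z^3 - 3*z
trace(b a^-1 b^-1 a^-1 b a) = trace(b^-1 a^-1 b a b) * trace(a) - trace(b^-1 a^-1 b a b a) = x*y*z^2 - x^2*z - y^2*z - z^3 + x*y + 3*z
use: trace(b^-1 a^-1 b a^-1 b a^-1) = trace(b a^-1 b^-1 a^-1 b) * trace(a) - trace(b a^-1 b^-1 a^-1 b a) = x^2*y^2*z - x*y^3 - 2*x*y*z^2 + y^2*z + z^3 + 2*x*y - 3*z
use: trace(a^-1 b a^-1) = trace(a^-1 b) * trace(a) - trace(a^-1 b a) = x^2*y - x*z - y
trace(a^-1 b a^-2 b^-1 a^-1 b) = trace(b^-1 a^-1 b a^-1 b a^-1) * trace(a) - trace(b^-1 a^-1 b a^-1 b) = x^3*y^2*z - x^2*y^3 - 2*x^2*y*z^2 + x*y^2*z + x*z^3 + x^2*y - 2*x*z + y
assemble the triple (trace(r) - 2; trace(r a) - x; trace(r b) - y)

x^3*y*z - x^2*y^2 - x^2*z^2; x^2*y*z - x*y^2 - x*z^2; x^3*y^2*z - x^2*y^3 - 2*x^2*y*z^2 + x*y^2*z + x*z^3 + x^2*y - 2*x*z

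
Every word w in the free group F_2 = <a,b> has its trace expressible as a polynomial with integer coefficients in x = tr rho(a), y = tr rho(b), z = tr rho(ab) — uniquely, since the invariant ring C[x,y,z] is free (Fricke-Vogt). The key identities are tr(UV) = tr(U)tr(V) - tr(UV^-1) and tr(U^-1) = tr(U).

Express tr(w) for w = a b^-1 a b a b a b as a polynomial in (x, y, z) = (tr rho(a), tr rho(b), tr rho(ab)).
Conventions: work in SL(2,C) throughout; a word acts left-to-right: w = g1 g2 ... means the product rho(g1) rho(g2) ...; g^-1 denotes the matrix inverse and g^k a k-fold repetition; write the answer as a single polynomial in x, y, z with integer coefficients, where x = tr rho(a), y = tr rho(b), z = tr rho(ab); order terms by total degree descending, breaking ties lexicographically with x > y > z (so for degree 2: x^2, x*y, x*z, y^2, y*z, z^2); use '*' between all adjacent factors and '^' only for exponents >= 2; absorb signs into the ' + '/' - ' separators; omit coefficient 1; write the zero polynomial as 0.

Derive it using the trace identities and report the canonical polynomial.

and trace(b a b a) = trace(b a) trace(b a) - trace(1) = z^2 - 2
trace(b a b a b a) = trace(b a b a) trace(b a) - trace(a b) = z^3 - 3*z
trace(a b a) = trace(a) trace(b a) - trace(b) = x*z - y
trace(b a b a b) = trace(b) trace(a b a b) - trace(a b a) = y*z^2 - x*z - y
and trace(a b a b a b a) = trace(a) trace(b a b a b a) - trace(b a b a b) = x*z^3 - y*z^2 - 2*x*z + y
next, trace(a b a b a b a b) = trace(b a) trace(b a b a b a) - trace(b^-1 a^-1 b^-1 a^-1) = z^4 - 4*z^2 + 2
and trace(a b^-1 a b a b a b) = trace(a b a b a b a) trace(b) - trace(a b a b a b a b) = x*y*z^3 - y^2*z^2 - z^4 - 2*x*y*z + y^2 + 4*z^2 - 2

x*y*z^3 - y^2*z^2 - z^4 - 2*x*y*z + y^2 + 4*z^2 - 2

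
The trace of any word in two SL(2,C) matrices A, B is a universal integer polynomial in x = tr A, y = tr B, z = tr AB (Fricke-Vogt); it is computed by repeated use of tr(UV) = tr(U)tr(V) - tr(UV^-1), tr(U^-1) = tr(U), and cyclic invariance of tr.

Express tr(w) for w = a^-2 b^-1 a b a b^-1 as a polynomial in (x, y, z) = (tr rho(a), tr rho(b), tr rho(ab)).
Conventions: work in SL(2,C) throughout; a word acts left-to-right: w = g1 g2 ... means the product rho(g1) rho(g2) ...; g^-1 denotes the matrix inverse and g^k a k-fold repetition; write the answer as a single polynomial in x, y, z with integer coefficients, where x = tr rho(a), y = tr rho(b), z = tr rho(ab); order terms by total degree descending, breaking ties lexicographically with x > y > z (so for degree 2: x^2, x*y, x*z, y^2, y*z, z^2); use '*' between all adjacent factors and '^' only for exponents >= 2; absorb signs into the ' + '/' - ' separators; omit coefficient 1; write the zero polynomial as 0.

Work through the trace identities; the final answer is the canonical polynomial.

trace(b a b) = trace(b) * trace(a b) - trace(a) = y*z - x
apply: trace(a b a b) = trace(a b) * trace(a b) - trace(1) = z^2 - 2
apply: trace(a b a) = trace(a) * trace(b a) - trace(b) = x*z - y
use: trace(b a b a b) = trace(b) * trace(a b a b) - trace(a b a) = y*z^2 - x*z - y
trace(b a b a b a) = trace(b a) * trace(b a b a) - trace(b^-1 a^-1) = z^3 - 3*z
apply: trace(a^-1 b a b a b) = trace(b a b a b) * trace(a) - trace(b a b a b a) = x*y*z^2 - x^2*z - z^3 - x*y + 3*z
apply: trace(a b a b^-1 a^-1 b) = trace(a^-1 b a b a) * trace(b) - trace(a^-1 b a b a b) = -x*y*z^2 + x^2*z + y^2*z + z^3 - 3*z
trace(b^-1 a b a b^-1 a^-1) = trace(a b a b^-1 a^-1) * trace(b) - trace(a b a b^-1 a^-1 b) = x*y*z^2 - x^2*z - y^2*z - z^3 + x*y + 3*z
apply: trace(b^-1 a b a) = trace(a b a) * trace(b) - trace(a b a b) = x*y*z - y^2 - z^2 + 2
trace(b^-1 a b a b^-1) = trace(b^-1 a b a) * trace(b) - trace(b^-1 a b a b) = x*y^2*z - y^3 - y*z^2 - x*z + 3*y
apply: trace(a^-2 b^-1 a b a b^-1) = trace(b^-1 a b a b^-1 a^-1) * trace(a) - trace(b^-1 a b a b^-1) = x^2*y*z^2 - x^3*z - 2*x*y^2*z - x*z^3 + x^2*y + y^3 + y*z^2 + 4*x*z - 3*y

x^2*y*z^2 - x^3*z - 2*x*y^2*z - x*z^3 + x^2*y + y^3 + y*z^2 + 4*x*z - 3*y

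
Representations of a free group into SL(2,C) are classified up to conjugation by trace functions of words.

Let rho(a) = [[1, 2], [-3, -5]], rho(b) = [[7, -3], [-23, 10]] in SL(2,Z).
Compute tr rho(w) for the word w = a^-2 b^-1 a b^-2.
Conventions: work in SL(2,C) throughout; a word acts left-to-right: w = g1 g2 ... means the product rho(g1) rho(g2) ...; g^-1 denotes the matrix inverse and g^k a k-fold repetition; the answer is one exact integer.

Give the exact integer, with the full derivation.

rho(a^-1) = [[-5, -2], [3, 1]]
... * rho(a^-1) = [[-5, -2], [3, 1]]  ->  [[19, 8], [-12, -5]]
... * rho(b^-1) = [[10, 3], [23, 7]]  ->  [[374, 113], [-235, -71]]
... * rho(a) = [[1, 2], [-3, -5]]  ->  [[35, 183], [-22, -115]]
... * rho(b^-1) = [[10, 3], [23, 7]]  ->  [[4559, 1386], [-2865, -871]]
... * rho(b^-1) = [[10, 3], [23, 7]]  ->  [[77468, 23379], [-48683, -14692]]
tr = 77468 + -14692 = 62776

62776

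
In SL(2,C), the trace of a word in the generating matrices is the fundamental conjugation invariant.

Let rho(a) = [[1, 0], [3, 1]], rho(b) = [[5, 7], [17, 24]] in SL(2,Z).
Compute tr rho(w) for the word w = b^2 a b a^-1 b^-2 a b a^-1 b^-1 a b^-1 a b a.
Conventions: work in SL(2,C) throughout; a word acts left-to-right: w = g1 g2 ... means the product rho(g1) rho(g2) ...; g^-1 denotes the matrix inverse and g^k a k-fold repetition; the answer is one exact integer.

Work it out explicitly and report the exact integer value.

3274118441588

rho(b) = [[5, 7], [17, 24]]
... * rho(b) = [[5, 7], [17, 24]]  ->  [[144, 203], [493, 695]]
... * rho(a) = [[1, 0], [3, 1]]  ->  [[753, 203], [2578, 695]]
... * rho(b) = [[5, 7], [17, 24]]  ->  [[7216, 10143], [24705, 34726]]
... * rho(a^-1) = [[1, 0], [-3, 1]]  ->  [[-23213, 10143], [-79473, 34726]]
... * rho(b^-1) = [[24, -7], [-17, 5]]  ->  [[-729543, 213206], [-2497694, 729941]]
... * rho(b^-1) = [[24, -7], [-17, 5]]  ->  [[-21133534, 6172831], [-72353653, 21133563]]
... * rho(a) = [[1, 0], [3, 1]]  ->  [[-2615041, 6172831], [-8952964, 21133563]]
... * rho(b) = [[5, 7], [17, 24]]  ->  [[91862922, 129842657], [314505751, 444534764]]
... * rho(a^-1) = [[1, 0], [-3, 1]]  ->  [[-297665049, 129842657], [-1019098541, 444534764]]
... * rho(b^-1) = [[24, -7], [-17, 5]]  ->  [[-9351286345, 2732868628], [-32015455972, 9356363607]]
... * rho(a) = [[1, 0], [3, 1]]  ->  [[-1152680461, 2732868628], [-3946365151, 9356363607]]
... * rho(b^-1) = [[24, -7], [-17, 5]]  ->  [[-74123097740, 21733106367], [-253770944943, 74406374092]]
... * rho(a) = [[1, 0], [3, 1]]  ->  [[-8923778639, 21733106367], [-30551822667, 74406374092]]
... * rho(b) = [[5, 7], [17, 24]]  ->  [[324843915044, 459128102335], [1112149246229, 1571890219539]]
... * rho(a) = [[1, 0], [3, 1]]  ->  [[1702228222049, 459128102335], [5827819904846, 1571890219539]]
tr = 1702228222049 + 1571890219539 = 3274118441588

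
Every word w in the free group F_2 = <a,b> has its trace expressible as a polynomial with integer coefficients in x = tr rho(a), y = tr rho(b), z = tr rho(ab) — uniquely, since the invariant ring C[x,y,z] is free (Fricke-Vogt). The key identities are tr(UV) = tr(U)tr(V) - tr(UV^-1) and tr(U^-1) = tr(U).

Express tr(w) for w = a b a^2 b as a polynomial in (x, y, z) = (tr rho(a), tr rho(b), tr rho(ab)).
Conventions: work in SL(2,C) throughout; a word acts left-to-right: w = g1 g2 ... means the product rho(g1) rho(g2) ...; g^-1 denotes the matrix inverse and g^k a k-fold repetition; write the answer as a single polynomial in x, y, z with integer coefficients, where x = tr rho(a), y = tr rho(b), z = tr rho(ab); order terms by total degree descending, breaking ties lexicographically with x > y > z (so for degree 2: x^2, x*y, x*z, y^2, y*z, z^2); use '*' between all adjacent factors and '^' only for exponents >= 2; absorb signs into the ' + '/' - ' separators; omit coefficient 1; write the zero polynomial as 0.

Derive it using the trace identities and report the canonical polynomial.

trace(b a b a) = trace(b a)*trace(b a) - trace(1)  (split on b) = z^2 - 2
trace(b a b) = trace(b)*trace(a b) - trace(a)  (reduce the b square) = y*z - x
trace(a b a^2 b) = trace(a)*trace(b a b a) - trace(b a b)  (reduce the a square) = x*z^2 - y*z - x

x*z^2 - y*z - x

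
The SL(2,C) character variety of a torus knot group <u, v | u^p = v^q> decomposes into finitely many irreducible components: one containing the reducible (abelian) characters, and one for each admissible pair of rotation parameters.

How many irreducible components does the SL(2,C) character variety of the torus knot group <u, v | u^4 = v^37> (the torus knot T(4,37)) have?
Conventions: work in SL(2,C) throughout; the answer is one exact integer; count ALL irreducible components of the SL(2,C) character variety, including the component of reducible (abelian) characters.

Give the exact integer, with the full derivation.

55

For T(4,37): irreducibility forces the central element u^4 = v^37 to one of +I, -I.
On an irreducible component, tr(u) is locked at 2*cos(pi*alpha/4) for some alpha in 1..3, and tr(v) at 2*cos(pi*beta/37) for some beta in 1..36.
Consistency of u^4 = (-1)^alpha I with v^37 = (-1)^beta I forces alpha = beta (mod 2).
Counting: 2 odd alphas x 18 odd betas + 1 even alphas x 18 even betas = 36 + 18 = 54.
components with irreducible characters: 54; plus the single component of reducible (abelian) characters: total 55.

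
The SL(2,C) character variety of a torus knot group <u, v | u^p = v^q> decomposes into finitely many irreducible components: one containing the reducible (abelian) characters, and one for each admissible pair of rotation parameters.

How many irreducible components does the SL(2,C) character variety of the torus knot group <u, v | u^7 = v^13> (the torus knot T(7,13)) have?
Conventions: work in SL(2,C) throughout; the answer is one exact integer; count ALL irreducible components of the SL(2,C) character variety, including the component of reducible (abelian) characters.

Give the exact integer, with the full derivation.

37

For T(7,13): irreducibility forces the central element u^7 = v^13 to one of +I, -I.
This locks tr(u) to 2*cos(pi*alpha/7), alpha in 1..6, and tr(v) to 2*cos(pi*beta/13), beta in 1..12, on each component of irreducible characters.
The two central values (-1)^alpha I and (-1)^beta I must be the same matrix, so alpha and beta share a parity.
Enumerate parity-matched pairs: 3*6 odd-odd plus 3*6 even-even gives 36.
Total: 36 irreducible-character components + 1 reducible (abelian) component = 37.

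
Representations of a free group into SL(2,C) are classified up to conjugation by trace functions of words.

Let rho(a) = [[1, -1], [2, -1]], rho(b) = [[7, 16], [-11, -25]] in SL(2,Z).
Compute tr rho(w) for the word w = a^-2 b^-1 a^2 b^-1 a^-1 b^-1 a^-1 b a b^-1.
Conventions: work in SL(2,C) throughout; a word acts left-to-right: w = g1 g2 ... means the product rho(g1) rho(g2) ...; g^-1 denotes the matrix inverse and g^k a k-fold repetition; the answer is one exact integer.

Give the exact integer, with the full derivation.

144041850

rho(a^-1) = [[-1, 1], [-2, 1]]
... * rho(a^-1) = [[-1, 1], [-2, 1]]  ->  [[-1, 0], [0, -1]]
... * rho(b^-1) = [[-25, -16], [11, 7]]  ->  [[25, 16], [-11, -7]]
... * rho(a) = [[1, -1], [2, -1]]  ->  [[57, -41], [-25, 18]]
... * rho(a) = [[1, -1], [2, -1]]  ->  [[-25, -16], [11, 7]]
... * rho(b^-1) = [[-25, -16], [11, 7]]  ->  [[449, 288], [-198, -127]]
... * rho(a^-1) = [[-1, 1], [-2, 1]]  ->  [[-1025, 737], [452, -325]]
... * rho(b^-1) = [[-25, -16], [11, 7]]  ->  [[33732, 21559], [-14875, -9507]]
... * rho(a^-1) = [[-1, 1], [-2, 1]]  ->  [[-76850, 55291], [33889, -24382]]
... * rho(b) = [[7, 16], [-11, -25]]  ->  [[-1146151, -2611875], [505425, 1151774]]
... * rho(a) = [[1, -1], [2, -1]]  ->  [[-6369901, 3758026], [2808973, -1657199]]
... * rho(b^-1) = [[-25, -16], [11, 7]]  ->  [[200585811, 128224598], [-88453514, -56543961]]
tr = 200585811 + -56543961 = 144041850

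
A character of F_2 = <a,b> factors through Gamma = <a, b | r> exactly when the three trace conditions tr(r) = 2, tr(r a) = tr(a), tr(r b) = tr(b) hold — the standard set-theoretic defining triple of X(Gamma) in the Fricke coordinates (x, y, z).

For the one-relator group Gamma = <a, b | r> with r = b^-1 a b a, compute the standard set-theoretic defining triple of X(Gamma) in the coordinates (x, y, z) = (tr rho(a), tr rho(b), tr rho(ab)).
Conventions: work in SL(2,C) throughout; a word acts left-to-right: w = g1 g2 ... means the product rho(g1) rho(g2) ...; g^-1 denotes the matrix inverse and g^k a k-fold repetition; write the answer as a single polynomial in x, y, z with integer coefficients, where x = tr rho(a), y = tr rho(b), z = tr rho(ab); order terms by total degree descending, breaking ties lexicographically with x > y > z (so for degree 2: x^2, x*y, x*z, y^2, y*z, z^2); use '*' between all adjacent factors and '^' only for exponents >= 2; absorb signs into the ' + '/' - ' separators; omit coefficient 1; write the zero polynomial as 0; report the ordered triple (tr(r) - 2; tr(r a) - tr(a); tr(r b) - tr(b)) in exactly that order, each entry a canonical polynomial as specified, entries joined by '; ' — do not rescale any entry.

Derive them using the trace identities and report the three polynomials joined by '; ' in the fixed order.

x*y*z - y^2 - z^2; x^2*y*z - x*y^2 - x*z^2; x*z - 2*y

apply: trace(a b a) = trace(a) trace(b a) - trace(b)  (reduce the a square) = x*z - y
apply: trace(a b a b) = trace(a b) trace(a b) - trace(1)  (split on a) = z^2 - 2
apply: trace(b^-1 a b a) = trace(a b a) trace(b) - trace(a b a b)  (eliminate b^-1) = x*y*z - y^2 - z^2 + 2
trace(a b a^2) = trace(a) trace(a b a) - trace(a b) = x^2*z - x*y - z
apply: trace(b a b) = trace(b) trace(a b) - trace(a) = y*z - x
apply: trace(a b a^2 b) = trace(a) trace(b a b a) - trace(b a b) = x*z^2 - y*z - x
use: trace(b^-1 a b a^2) = trace(a b a^2) trace(b) - trace(a b a^2 b) = x^2*y*z - x*y^2 - x*z^2 + x
assemble the triple (trace(r) - 2; trace(r a) - x; trace(r b) - y)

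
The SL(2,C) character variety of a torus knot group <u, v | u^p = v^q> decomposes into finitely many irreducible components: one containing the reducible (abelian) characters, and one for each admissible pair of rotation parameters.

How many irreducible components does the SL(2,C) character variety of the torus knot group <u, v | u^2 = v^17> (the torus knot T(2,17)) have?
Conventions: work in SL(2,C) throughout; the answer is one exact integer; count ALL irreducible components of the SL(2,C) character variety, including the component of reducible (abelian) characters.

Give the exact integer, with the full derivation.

9

In the torus knot group T(2,17), u^2 = v^17 is central, so an irreducible representation sends it to +I or -I (Schur).
This locks tr(u) to 2*cos(pi*alpha/2), alpha in 1..1, and tr(v) to 2*cos(pi*beta/17), beta in 1..16, on each component of irreducible characters.
The two central values (-1)^alpha I and (-1)^beta I must be the same matrix, so alpha and beta share a parity.
count pairs: odd alpha (1 choices) x odd beta (8), plus even alpha (0) x even beta (8): 1*8 + 0*8 = 8.
That is 8 components of irreducible characters, and with the reducible (abelian) component the total is 9.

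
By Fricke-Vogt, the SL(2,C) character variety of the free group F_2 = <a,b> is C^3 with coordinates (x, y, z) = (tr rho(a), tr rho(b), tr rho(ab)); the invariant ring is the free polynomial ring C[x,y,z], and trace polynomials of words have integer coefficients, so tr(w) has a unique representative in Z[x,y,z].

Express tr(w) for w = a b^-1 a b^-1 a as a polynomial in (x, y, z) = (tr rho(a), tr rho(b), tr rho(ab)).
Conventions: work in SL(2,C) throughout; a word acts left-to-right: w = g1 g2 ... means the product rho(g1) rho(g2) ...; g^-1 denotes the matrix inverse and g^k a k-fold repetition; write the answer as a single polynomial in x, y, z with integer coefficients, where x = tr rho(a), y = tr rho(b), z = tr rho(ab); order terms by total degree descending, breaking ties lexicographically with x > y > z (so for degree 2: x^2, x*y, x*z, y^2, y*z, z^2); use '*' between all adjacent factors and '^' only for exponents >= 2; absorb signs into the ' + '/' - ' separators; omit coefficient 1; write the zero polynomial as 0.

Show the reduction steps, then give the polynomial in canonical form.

tr(a^2) = tr(a) * tr(a) - tr(1)   [square of a] = x^2 - 2
use: tr(a^3) = tr(a) * tr(a^2) - tr(a)   [square of a] = x^3 - 3*x
use: tr(b a^2) = tr(a) * tr(b a) - tr(b)   [square of a] = x*z - y
tr(a^3 b) = tr(a) * tr(b a^2) - tr(b a)   [square of a] = x^2*z - x*y - z
tr(a b^-1 a^2) = tr(a^3) * tr(b) - tr(a^3 b)   [inverse elimination on b] = x^3*y - x^2*z - 2*x*y + z
use: tr(b a b a) = tr(b a) * tr(b a) - tr(1)   [split at a repeated b] = z^2 - 2
use: tr(b a b) = tr(b) * tr(a b) - tr(a)   [square of b] = y*z - x
use: tr(a^2 b a b) = tr(a) * tr(b a b a) - tr(b a b)   [square of a] = x*z^2 - y*z - x
apply: tr(a b^-1 a^2 b) = tr(a^2 b a) * tr(b) - tr(a^2 b a b)   [inverse elimination on b] = x^2*y*z - x*y^2 - x*z^2 + x
use: tr(a b^-1 a b^-1 a) = tr(a b^-1 a^2) * tr(b) - tr(a b^-1 a^2 b)   [inverse elimination on b] = x^3*y^2 - 2*x^2*y*z - x*y^2 + x*z^2 + y*z - x

x^3*y^2 - 2*x^2*y*z - x*y^2 + x*z^2 + y*z - x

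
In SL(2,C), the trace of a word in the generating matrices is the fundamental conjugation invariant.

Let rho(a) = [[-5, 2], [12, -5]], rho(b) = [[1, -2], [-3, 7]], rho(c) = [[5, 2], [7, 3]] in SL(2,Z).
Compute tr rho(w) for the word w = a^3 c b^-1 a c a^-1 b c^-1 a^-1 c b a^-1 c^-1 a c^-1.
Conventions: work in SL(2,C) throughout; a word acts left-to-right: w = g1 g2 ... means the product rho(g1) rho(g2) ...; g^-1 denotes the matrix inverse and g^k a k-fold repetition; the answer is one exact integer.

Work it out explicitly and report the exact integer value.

rho(a) = [[-5, 2], [12, -5]]
... * rho(a) = [[-5, 2], [12, -5]]  ->  [[49, -20], [-120, 49]]
... * rho(a) = [[-5, 2], [12, -5]]  ->  [[-485, 198], [1188, -485]]
... * rho(c) = [[5, 2], [7, 3]]  ->  [[-1039, -376], [2545, 921]]
... * rho(b^-1) = [[7, 2], [3, 1]]  ->  [[-8401, -2454], [20578, 6011]]
... * rho(a) = [[-5, 2], [12, -5]]  ->  [[12557, -4532], [-30758, 11101]]
... * rho(c) = [[5, 2], [7, 3]]  ->  [[31061, 11518], [-76083, -28213]]
... * rho(a^-1) = [[-5, -2], [-12, -5]]  ->  [[-293521, -119712], [718971, 293231]]
... * rho(b) = [[1, -2], [-3, 7]]  ->  [[65615, -250942], [-160722, 614675]]
... * rho(c^-1) = [[3, -2], [-7, 5]]  ->  [[1953439, -1385940], [-4784891, 3394819]]
... * rho(a^-1) = [[-5, -2], [-12, -5]]  ->  [[6864085, 3022822], [-16813373, -7404313]]
... * rho(c) = [[5, 2], [7, 3]]  ->  [[55480179, 22796636], [-135897056, -55839685]]
... * rho(b) = [[1, -2], [-3, 7]]  ->  [[-12909729, 48616094], [31621999, -119083683]]
... * rho(a^-1) = [[-5, -2], [-12, -5]]  ->  [[-518844483, -217261012], [1270894201, 532174417]]
... * rho(c^-1) = [[3, -2], [-7, 5]]  ->  [[-35706365, -48616094], [87461684, 119083683]]
... * rho(a) = [[-5, 2], [12, -5]]  ->  [[-404861303, 171667740], [991695776, -420495047]]
... * rho(c^-1) = [[3, -2], [-7, 5]]  ->  [[-2416258089, 1668061306], [5918552657, -4085866787]]
tr = -2416258089 + -4085866787 = -6502124876

-6502124876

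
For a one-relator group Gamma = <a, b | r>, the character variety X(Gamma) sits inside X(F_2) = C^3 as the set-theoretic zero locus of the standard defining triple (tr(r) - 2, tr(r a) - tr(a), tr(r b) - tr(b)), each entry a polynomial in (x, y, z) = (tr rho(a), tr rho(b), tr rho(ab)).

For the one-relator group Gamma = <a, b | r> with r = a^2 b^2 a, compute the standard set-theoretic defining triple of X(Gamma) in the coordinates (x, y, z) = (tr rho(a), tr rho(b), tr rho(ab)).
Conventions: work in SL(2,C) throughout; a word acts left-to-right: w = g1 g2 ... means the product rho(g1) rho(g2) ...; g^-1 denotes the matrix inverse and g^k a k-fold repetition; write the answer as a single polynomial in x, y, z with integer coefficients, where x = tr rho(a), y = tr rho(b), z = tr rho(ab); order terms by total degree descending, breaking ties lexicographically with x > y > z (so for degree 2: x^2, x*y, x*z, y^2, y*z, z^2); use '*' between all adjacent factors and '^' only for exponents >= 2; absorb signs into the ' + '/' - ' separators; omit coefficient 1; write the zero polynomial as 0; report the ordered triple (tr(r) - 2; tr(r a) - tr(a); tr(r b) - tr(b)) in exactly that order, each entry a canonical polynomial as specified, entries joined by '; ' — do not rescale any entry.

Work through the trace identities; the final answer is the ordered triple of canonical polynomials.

tr(a b a) = tr(a)*tr(b a) - tr(b) = x*z - y
reduce: tr(a^3 b) = tr(a)*tr(a b a) - tr(a b) = x^2*z - x*y - z
tr(a^2) = tr(a)*tr(a) - tr(1) = x^2 - 2
tr(a^3) = tr(a)*tr(a^2) - tr(a) = x^3 - 3*x
reduce: tr(a^2 b^2 a) = tr(b)*tr(a^3 b) - tr(a^3) = x^2*y*z - x^3 - x*y^2 - y*z + 3*x
reduce: tr(b^2 a) = tr(b)*tr(a b) - tr(a)   [square of b] = y*z - x
reduce: tr(b^2) = tr(b)*tr(b) - tr(1)   [square of b] = y^2 - 2
so tr(a b^2 a) = tr(a)*tr(b^2 a) - tr(b^2)   [square of a] = x*y*z - x^2 - y^2 + 2
tr(a^2 b^2 a^2) = tr(a)*tr(a b^2 a^2) - tr(a b^2 a)   [square of a] = x^3*y*z - x^4 - x^2*y^2 - 2*x*y*z + 4*x^2 + y^2 - 2
so tr(b a b a) = tr(a b)*tr(a b) - tr(1)   [split at repeated a] = z^2 - 2
reduce: tr(a b a^2 b) = tr(a)*tr(b a b a) - tr(b a b) = x*z^2 - y*z - x
reduce: tr(a^2 b^2 a b) = tr(b)*tr(a b a^2 b) - tr(a b a^2) = x*y*z^2 - x^2*z - y^2*z + z
assemble the triple (tr(r) - 2; tr(r a) - x; tr(r b) - y)

x^2*y*z - x^3 - x*y^2 - y*z + 3*x - 2; x^3*y*z - x^4 - x^2*y^2 - 2*x*y*z + 4*x^2 + y^2 - x - 2; x*y*z^2 - x^2*z - y^2*z - y + z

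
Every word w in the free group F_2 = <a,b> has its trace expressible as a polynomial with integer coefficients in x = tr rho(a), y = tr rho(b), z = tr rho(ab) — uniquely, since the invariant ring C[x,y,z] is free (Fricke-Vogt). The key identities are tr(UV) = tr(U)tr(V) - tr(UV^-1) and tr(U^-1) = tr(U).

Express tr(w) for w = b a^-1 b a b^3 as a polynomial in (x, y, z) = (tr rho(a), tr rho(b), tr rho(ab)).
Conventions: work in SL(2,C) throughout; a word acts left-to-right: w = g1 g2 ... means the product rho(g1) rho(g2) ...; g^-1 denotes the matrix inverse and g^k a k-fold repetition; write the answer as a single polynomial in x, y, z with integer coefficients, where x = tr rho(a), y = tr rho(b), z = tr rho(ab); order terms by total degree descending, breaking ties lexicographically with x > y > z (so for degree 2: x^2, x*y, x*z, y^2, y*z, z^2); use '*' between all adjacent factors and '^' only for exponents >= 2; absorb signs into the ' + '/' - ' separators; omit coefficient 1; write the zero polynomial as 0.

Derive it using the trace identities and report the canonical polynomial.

x*y^4*z - x^2*y^3 - y^3*z^2 - 2*x*y^2*z + 2*x^2*y + y^3 + 2*y*z^2 - 3*y

trace(a b^2) = trace(b) trace(a b) - trace(a)  (reduce the b square) = y*z - x
trace(b a b^2) = trace(b) trace(a b^2) - trace(a b)  (reduce the b square) = y^2*z - x*y - z
trace(a b^4) = trace(b) trace(b a b^2) - trace(b a b)  (reduce the b square) = y^3*z - x*y^2 - 2*y*z + x
trace(b a b^4) = trace(b) trace(a b^4) - trace(a b^3)  (reduce the b square) = y^4*z - x*y^3 - 3*y^2*z + 2*x*y + z
trace(a b a b) = trace(a b) trace(a b) - trace(1)  (split on a) = z^2 - 2
trace(a b a) = trace(a) trace(b a) - trace(b)  (reduce the a square) = x*z - y
trace(a b a b^2) = trace(b) trace(a b a b) - trace(a b a)  (reduce the b square) = y*z^2 - x*z - y
trace(a b a b^3) = trace(b) trace(a b a b^2) - trace(a b a b)  (reduce the b square) = y^2*z^2 - x*y*z - y^2 - z^2 + 2
trace(b a b^4 a) = trace(b) trace(a b a b^3) - trace(a b a b^2)  (reduce the b square) = y^3*z^2 - x*y^2*z - y^3 - 2*y*z^2 + x*z + 3*y
trace(b a^-1 b a b^3) = trace(b a b^4) trace(a) - trace(b a b^4 a)  (eliminate a^-1) = x*y^4*z - x^2*y^3 - y^3*z^2 - 2*x*y^2*z + 2*x^2*y + y^3 + 2*y*z^2 - 3*y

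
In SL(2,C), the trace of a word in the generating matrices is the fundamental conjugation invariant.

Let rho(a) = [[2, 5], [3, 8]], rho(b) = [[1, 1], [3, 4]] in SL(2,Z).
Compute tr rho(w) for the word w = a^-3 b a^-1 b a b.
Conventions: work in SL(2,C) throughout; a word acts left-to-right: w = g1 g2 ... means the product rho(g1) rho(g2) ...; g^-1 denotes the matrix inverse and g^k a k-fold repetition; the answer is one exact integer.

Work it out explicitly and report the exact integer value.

44998

rho(a^-1) = [[8, -5], [-3, 2]]
... * rho(a^-1) = [[8, -5], [-3, 2]]  ->  [[79, -50], [-30, 19]]
... * rho(a^-1) = [[8, -5], [-3, 2]]  ->  [[782, -495], [-297, 188]]
... * rho(b) = [[1, 1], [3, 4]]  ->  [[-703, -1198], [267, 455]]
... * rho(a^-1) = [[8, -5], [-3, 2]]  ->  [[-2030, 1119], [771, -425]]
... * rho(b) = [[1, 1], [3, 4]]  ->  [[1327, 2446], [-504, -929]]
... * rho(a) = [[2, 5], [3, 8]]  ->  [[9992, 26203], [-3795, -9952]]
... * rho(b) = [[1, 1], [3, 4]]  ->  [[88601, 114804], [-33651, -43603]]
tr = 88601 + -43603 = 44998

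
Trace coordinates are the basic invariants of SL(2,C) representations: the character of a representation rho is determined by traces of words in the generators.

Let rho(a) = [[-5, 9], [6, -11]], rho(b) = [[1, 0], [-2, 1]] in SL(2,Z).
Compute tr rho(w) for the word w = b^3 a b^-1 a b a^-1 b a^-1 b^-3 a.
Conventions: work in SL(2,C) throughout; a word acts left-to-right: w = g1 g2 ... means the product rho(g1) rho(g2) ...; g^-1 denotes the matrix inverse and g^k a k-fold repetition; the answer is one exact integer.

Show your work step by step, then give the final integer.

-276730

rho(b) = [[1, 0], [-2, 1]]
... * rho(b) = [[1, 0], [-2, 1]]  ->  [[1, 0], [-4, 1]]
... * rho(b) = [[1, 0], [-2, 1]]  ->  [[1, 0], [-6, 1]]
... * rho(a) = [[-5, 9], [6, -11]]  ->  [[-5, 9], [36, -65]]
... * rho(b^-1) = [[1, 0], [2, 1]]  ->  [[13, 9], [-94, -65]]
... * rho(a) = [[-5, 9], [6, -11]]  ->  [[-11, 18], [80, -131]]
... * rho(b) = [[1, 0], [-2, 1]]  ->  [[-47, 18], [342, -131]]
... * rho(a^-1) = [[-11, -9], [-6, -5]]  ->  [[409, 333], [-2976, -2423]]
... * rho(b) = [[1, 0], [-2, 1]]  ->  [[-257, 333], [1870, -2423]]
... * rho(a^-1) = [[-11, -9], [-6, -5]]  ->  [[829, 648], [-6032, -4715]]
... * rho(b^-1) = [[1, 0], [2, 1]]  ->  [[2125, 648], [-15462, -4715]]
... * rho(b^-1) = [[1, 0], [2, 1]]  ->  [[3421, 648], [-24892, -4715]]
... * rho(b^-1) = [[1, 0], [2, 1]]  ->  [[4717, 648], [-34322, -4715]]
... * rho(a) = [[-5, 9], [6, -11]]  ->  [[-19697, 35325], [143320, -257033]]
tr = -19697 + -257033 = -276730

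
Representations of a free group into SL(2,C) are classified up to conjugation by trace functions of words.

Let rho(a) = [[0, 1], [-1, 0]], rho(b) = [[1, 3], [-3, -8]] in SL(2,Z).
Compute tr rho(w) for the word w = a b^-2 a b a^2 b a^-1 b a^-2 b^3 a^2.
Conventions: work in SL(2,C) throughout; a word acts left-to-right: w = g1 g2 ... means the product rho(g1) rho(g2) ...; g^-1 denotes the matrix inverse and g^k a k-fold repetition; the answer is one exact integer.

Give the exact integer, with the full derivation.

-7836780

rho(a) = [[0, 1], [-1, 0]]
... * rho(b^-1) = [[-8, -3], [3, 1]]  ->  [[3, 1], [8, 3]]
... * rho(b^-1) = [[-8, -3], [3, 1]]  ->  [[-21, -8], [-55, -21]]
... * rho(a) = [[0, 1], [-1, 0]]  ->  [[8, -21], [21, -55]]
... * rho(b) = [[1, 3], [-3, -8]]  ->  [[71, 192], [186, 503]]
... * rho(a) = [[0, 1], [-1, 0]]  ->  [[-192, 71], [-503, 186]]
... * rho(a) = [[0, 1], [-1, 0]]  ->  [[-71, -192], [-186, -503]]
... * rho(b) = [[1, 3], [-3, -8]]  ->  [[505, 1323], [1323, 3466]]
... * rho(a^-1) = [[0, -1], [1, 0]]  ->  [[1323, -505], [3466, -1323]]
... * rho(b) = [[1, 3], [-3, -8]]  ->  [[2838, 8009], [7435, 20982]]
... * rho(a^-1) = [[0, -1], [1, 0]]  ->  [[8009, -2838], [20982, -7435]]
... * rho(a^-1) = [[0, -1], [1, 0]]  ->  [[-2838, -8009], [-7435, -20982]]
... * rho(b) = [[1, 3], [-3, -8]]  ->  [[21189, 55558], [55511, 145551]]
... * rho(b) = [[1, 3], [-3, -8]]  ->  [[-145485, -380897], [-381142, -997875]]
... * rho(b) = [[1, 3], [-3, -8]]  ->  [[997206, 2610721], [2612483, 6839574]]
... * rho(a) = [[0, 1], [-1, 0]]  ->  [[-2610721, 997206], [-6839574, 2612483]]
... * rho(a) = [[0, 1], [-1, 0]]  ->  [[-997206, -2610721], [-2612483, -6839574]]
tr = -997206 + -6839574 = -7836780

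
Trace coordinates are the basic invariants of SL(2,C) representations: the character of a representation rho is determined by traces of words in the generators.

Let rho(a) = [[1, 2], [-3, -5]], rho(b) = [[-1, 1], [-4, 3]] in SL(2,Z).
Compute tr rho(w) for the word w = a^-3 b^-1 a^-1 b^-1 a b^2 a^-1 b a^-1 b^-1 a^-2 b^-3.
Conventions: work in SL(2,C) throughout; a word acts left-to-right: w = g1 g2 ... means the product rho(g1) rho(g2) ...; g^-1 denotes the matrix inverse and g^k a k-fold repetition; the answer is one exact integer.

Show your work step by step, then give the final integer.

62524838257

rho(a^-1) = [[-5, -2], [3, 1]]
... * rho(a^-1) = [[-5, -2], [3, 1]]  ->  [[19, 8], [-12, -5]]
... * rho(a^-1) = [[-5, -2], [3, 1]]  ->  [[-71, -30], [45, 19]]
... * rho(b^-1) = [[3, -1], [4, -1]]  ->  [[-333, 101], [211, -64]]
... * rho(a^-1) = [[-5, -2], [3, 1]]  ->  [[1968, 767], [-1247, -486]]
... * rho(b^-1) = [[3, -1], [4, -1]]  ->  [[8972, -2735], [-5685, 1733]]
... * rho(a) = [[1, 2], [-3, -5]]  ->  [[17177, 31619], [-10884, -20035]]
... * rho(b) = [[-1, 1], [-4, 3]]  ->  [[-143653, 112034], [91024, -70989]]
... * rho(b) = [[-1, 1], [-4, 3]]  ->  [[-304483, 192449], [192932, -121943]]
... * rho(a^-1) = [[-5, -2], [3, 1]]  ->  [[2099762, 801415], [-1330489, -507807]]
... * rho(b) = [[-1, 1], [-4, 3]]  ->  [[-5305422, 4504007], [3361717, -2853910]]
... * rho(a^-1) = [[-5, -2], [3, 1]]  ->  [[40039131, 15114851], [-25370315, -9577344]]
... * rho(b^-1) = [[3, -1], [4, -1]]  ->  [[180576797, -55153982], [-114420321, 34947659]]
... * rho(a^-1) = [[-5, -2], [3, 1]]  ->  [[-1068345931, -416307576], [676944582, 263788301]]
... * rho(a^-1) = [[-5, -2], [3, 1]]  ->  [[4092806927, 1720384286], [-2593358007, -1090100863]]
... * rho(b^-1) = [[3, -1], [4, -1]]  ->  [[19159957925, -5813191213], [-12140477473, 3683458870]]
... * rho(b^-1) = [[3, -1], [4, -1]]  ->  [[34227108923, -13346766712], [-21687596939, 8457018603]]
... * rho(b^-1) = [[3, -1], [4, -1]]  ->  [[49294259921, -20880342211], [-31234716405, 13230578336]]
tr = 49294259921 + 13230578336 = 62524838257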